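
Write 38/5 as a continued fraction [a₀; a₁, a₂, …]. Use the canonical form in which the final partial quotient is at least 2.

⌊38/5⌋ = 7, remainder 3
⌊5/3⌋ = 1, remainder 2
⌊3/2⌋ = 1, remainder 1
⌊2/1⌋ = 2, remainder 0

[7; 1, 1, 2]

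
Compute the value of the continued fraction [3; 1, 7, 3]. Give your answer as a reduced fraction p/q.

97/25

a_0 = 3: 3/1
a_1 = 1: 4/1
a_2 = 7: 31/8
a_3 = 3: 97/25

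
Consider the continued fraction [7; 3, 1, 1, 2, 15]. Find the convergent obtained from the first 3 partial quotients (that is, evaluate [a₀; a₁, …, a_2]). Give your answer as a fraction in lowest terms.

a_0 = 7: 7/1
a_1 = 3: 22/3
a_2 = 1: 29/4

29/4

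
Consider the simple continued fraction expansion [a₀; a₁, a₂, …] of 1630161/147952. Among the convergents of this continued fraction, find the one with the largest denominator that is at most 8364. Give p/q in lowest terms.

28493/2586

List convergents until the denominator exceeds the bound:
a_0 = 11: 11/1  (≤ bound)
a_1 = 55: 606/55  (≤ bound)
a_2 = 47: 28493/2586  (≤ bound)
a_3 = 5: 143071/12985  (> 8364, stop)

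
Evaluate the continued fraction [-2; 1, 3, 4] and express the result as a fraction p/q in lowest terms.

-21/17

Starting at the tail and folding back:
Start with 4.
3 + 1/(4/1) = 3 + 1/4 = 13/4
1 + 1/(13/4) = 1 + 4/13 = 17/13
-2 + 1/(17/13) = -2 + 13/17 = -21/17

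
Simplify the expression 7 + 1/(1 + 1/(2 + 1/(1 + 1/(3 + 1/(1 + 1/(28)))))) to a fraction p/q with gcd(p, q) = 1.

4232/547

Start with 28.
1 + 1/(28/1) = 1 + 1/28 = 29/28
3 + 1/(29/28) = 3 + 28/29 = 115/29
1 + 1/(115/29) = 1 + 29/115 = 144/115
2 + 1/(144/115) = 2 + 115/144 = 403/144
1 + 1/(403/144) = 1 + 144/403 = 547/403
7 + 1/(547/403) = 7 + 403/547 = 4232/547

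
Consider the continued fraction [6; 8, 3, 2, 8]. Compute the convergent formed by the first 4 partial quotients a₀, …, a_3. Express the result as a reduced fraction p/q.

a_0 = 6: 6/1
a_1 = 8: 49/8
a_2 = 3: 153/25
a_3 = 2: 355/58

355/58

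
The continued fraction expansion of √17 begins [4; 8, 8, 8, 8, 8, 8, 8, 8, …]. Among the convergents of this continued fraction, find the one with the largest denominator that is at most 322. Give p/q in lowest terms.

268/65

List convergents until the denominator exceeds the bound:
a_0 = 4: 4/1  (≤ bound)
a_1 = 8: 33/8  (≤ bound)
a_2 = 8: 268/65  (≤ bound)
a_3 = 8: 2177/528  (> 322, stop)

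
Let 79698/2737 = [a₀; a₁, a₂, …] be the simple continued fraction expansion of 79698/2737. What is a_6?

79698 ÷ 2737 → quotient 29, remainder 325
2737 ÷ 325 → quotient 8, remainder 137
325 ÷ 137 → quotient 2, remainder 51
137 ÷ 51 → quotient 2, remainder 35
51 ÷ 35 → quotient 1, remainder 16
35 ÷ 16 → quotient 2, remainder 3
16 ÷ 3 → quotient 5, remainder 1

5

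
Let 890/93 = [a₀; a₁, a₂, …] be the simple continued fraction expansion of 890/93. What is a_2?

⌊890/93⌋ = 9, remainder 53
⌊93/53⌋ = 1, remainder 40
⌊53/40⌋ = 1, remainder 13

1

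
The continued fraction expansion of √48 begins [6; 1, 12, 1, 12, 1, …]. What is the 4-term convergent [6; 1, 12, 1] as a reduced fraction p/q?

97/14

Start with 1.
12 + 1/(1/1) = 12 + 1/1 = 13/1
1 + 1/(13/1) = 1 + 1/13 = 14/13
6 + 1/(14/13) = 6 + 13/14 = 97/14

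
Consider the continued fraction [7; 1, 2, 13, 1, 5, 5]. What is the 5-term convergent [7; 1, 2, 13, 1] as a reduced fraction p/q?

Build up convergents one term at a time:
a_0 = 7: 7/1
a_1 = 1: 8/1
a_2 = 2: 23/3
a_3 = 13: 307/40
a_4 = 1: 330/43

330/43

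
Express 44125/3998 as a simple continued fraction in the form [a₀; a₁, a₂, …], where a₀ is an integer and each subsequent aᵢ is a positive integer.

[11; 27, 5, 14, 2]

⌊44125/3998⌋ = 11, remainder 147
⌊3998/147⌋ = 27, remainder 29
⌊147/29⌋ = 5, remainder 2
⌊29/2⌋ = 14, remainder 1
⌊2/1⌋ = 2, remainder 0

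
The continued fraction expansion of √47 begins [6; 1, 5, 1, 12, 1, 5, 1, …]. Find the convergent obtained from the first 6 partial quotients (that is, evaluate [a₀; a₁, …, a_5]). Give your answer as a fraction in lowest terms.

665/97

Use the convergent recurrence hₖ = aₖ·hₖ₋₁ + hₖ₋₂ (and likewise for the denominators kₖ):
a_0 = 6: 6/1
a_1 = 1: 7/1
a_2 = 5: 41/6
a_3 = 1: 48/7
a_4 = 12: 617/90
a_5 = 1: 665/97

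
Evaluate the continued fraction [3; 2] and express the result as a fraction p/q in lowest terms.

Collapse the nested fraction from the inside out:
Start with 2.
3 + 1/(2/1) = 3 + 1/2 = 7/2

7/2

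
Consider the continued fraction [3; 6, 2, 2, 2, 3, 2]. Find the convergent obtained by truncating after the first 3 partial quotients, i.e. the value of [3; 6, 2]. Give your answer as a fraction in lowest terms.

41/13

Start with 2.
6 + 1/(2/1) = 6 + 1/2 = 13/2
3 + 1/(13/2) = 3 + 2/13 = 41/13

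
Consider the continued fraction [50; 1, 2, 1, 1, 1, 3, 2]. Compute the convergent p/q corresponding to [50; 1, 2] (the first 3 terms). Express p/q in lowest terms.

152/3

Start with 2.
1 + 1/(2/1) = 1 + 1/2 = 3/2
50 + 1/(3/2) = 50 + 2/3 = 152/3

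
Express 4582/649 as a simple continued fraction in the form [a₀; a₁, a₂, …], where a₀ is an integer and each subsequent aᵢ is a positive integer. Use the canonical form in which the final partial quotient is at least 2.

Run the Euclidean algorithm, recording each quotient:
4582 = 7·649 + 39, so a_0 = 7
649 = 16·39 + 25, so a_1 = 16
39 = 1·25 + 14, so a_2 = 1
25 = 1·14 + 11, so a_3 = 1
14 = 1·11 + 3, so a_4 = 1
11 = 3·3 + 2, so a_5 = 3
3 = 1·2 + 1, so a_6 = 1
2 = 2·1 + 0, so a_7 = 2

[7; 16, 1, 1, 1, 3, 1, 2]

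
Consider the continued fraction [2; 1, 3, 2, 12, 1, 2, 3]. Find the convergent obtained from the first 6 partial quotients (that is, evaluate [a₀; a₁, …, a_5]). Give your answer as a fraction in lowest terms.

336/121

Start with 1.
12 + 1/(1/1) = 12 + 1/1 = 13/1
2 + 1/(13/1) = 2 + 1/13 = 27/13
3 + 1/(27/13) = 3 + 13/27 = 94/27
1 + 1/(94/27) = 1 + 27/94 = 121/94
2 + 1/(121/94) = 2 + 94/121 = 336/121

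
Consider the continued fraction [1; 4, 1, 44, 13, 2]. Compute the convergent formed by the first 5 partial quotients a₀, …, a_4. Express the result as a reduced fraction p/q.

a_0 = 1: 1/1
a_1 = 4: 5/4
a_2 = 1: 6/5
a_3 = 44: 269/224
a_4 = 13: 3503/2917

3503/2917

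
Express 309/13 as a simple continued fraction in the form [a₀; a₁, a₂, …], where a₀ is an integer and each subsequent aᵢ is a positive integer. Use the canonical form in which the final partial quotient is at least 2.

[23; 1, 3, 3]

Repeatedly divide and take the remainder:
309 = 23·13 + 10, so a_0 = 23
13 = 1·10 + 3, so a_1 = 1
10 = 3·3 + 1, so a_2 = 3
3 = 3·1 + 0, so a_3 = 3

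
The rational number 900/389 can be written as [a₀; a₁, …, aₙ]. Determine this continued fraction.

[2; 3, 5, 3, 3, 2]

Repeatedly divide and take the remainder:
900 ÷ 389 → quotient 2, remainder 122
389 ÷ 122 → quotient 3, remainder 23
122 ÷ 23 → quotient 5, remainder 7
23 ÷ 7 → quotient 3, remainder 2
7 ÷ 2 → quotient 3, remainder 1
2 ÷ 1 → quotient 2, remainder 0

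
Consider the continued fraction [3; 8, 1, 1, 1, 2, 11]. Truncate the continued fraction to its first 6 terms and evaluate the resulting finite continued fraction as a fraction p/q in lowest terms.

215/69

Start with 2.
1 + 1/(2/1) = 1 + 1/2 = 3/2
1 + 1/(3/2) = 1 + 2/3 = 5/3
1 + 1/(5/3) = 1 + 3/5 = 8/5
8 + 1/(8/5) = 8 + 5/8 = 69/8
3 + 1/(69/8) = 3 + 8/69 = 215/69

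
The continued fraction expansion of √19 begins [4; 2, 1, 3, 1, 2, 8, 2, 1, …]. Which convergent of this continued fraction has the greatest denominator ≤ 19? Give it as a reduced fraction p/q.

61/14

List convergents until the denominator exceeds the bound:
a_0 = 4: 4/1  (≤ bound)
a_1 = 2: 9/2  (≤ bound)
a_2 = 1: 13/3  (≤ bound)
a_3 = 3: 48/11  (≤ bound)
a_4 = 1: 61/14  (≤ bound)
a_5 = 2: 170/39  (> 19, stop)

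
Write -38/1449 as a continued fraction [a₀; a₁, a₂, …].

-38 ÷ 1449 → quotient -1, remainder 1411
1449 ÷ 1411 → quotient 1, remainder 38
1411 ÷ 38 → quotient 37, remainder 5
38 ÷ 5 → quotient 7, remainder 3
5 ÷ 3 → quotient 1, remainder 2
3 ÷ 2 → quotient 1, remainder 1
2 ÷ 1 → quotient 2, remainder 0

[-1; 1, 37, 7, 1, 1, 2]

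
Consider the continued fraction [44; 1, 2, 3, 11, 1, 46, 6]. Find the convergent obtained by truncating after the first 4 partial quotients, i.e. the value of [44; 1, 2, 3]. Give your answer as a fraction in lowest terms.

Use the convergent recurrence hₖ = aₖ·hₖ₋₁ + hₖ₋₂ (and likewise for the denominators kₖ):
a_0 = 44: 44/1
a_1 = 1: 45/1
a_2 = 2: 134/3
a_3 = 3: 447/10

447/10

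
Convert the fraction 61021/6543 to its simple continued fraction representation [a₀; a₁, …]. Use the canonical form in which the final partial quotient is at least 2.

61021 = 9·6543 + 2134, so a_0 = 9
6543 = 3·2134 + 141, so a_1 = 3
2134 = 15·141 + 19, so a_2 = 15
141 = 7·19 + 8, so a_3 = 7
19 = 2·8 + 3, so a_4 = 2
8 = 2·3 + 2, so a_5 = 2
3 = 1·2 + 1, so a_6 = 1
2 = 2·1 + 0, so a_7 = 2

[9; 3, 15, 7, 2, 2, 1, 2]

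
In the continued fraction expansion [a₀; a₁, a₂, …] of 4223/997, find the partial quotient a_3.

8

4223 = 4·997 + 235, so a_0 = 4
997 = 4·235 + 57, so a_1 = 4
235 = 4·57 + 7, so a_2 = 4
57 = 8·7 + 1, so a_3 = 8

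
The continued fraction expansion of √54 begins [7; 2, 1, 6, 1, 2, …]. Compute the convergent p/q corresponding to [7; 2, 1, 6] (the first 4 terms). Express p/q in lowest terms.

a_0 = 7: 7/1
a_1 = 2: 15/2
a_2 = 1: 22/3
a_3 = 6: 147/20

147/20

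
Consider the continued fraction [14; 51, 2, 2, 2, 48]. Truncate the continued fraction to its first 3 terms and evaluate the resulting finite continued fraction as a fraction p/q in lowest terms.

a_0 = 14: 14/1
a_1 = 51: 715/51
a_2 = 2: 1444/103

1444/103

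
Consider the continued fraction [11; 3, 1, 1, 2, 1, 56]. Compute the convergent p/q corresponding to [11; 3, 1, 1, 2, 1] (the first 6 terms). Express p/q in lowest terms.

Start with 1.
2 + 1/(1/1) = 2 + 1/1 = 3/1
1 + 1/(3/1) = 1 + 1/3 = 4/3
1 + 1/(4/3) = 1 + 3/4 = 7/4
3 + 1/(7/4) = 3 + 4/7 = 25/7
11 + 1/(25/7) = 11 + 7/25 = 282/25

282/25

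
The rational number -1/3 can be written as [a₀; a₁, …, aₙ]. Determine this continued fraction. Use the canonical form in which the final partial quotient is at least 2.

[-1; 1, 2]

-1 ÷ 3 → quotient -1, remainder 2
3 ÷ 2 → quotient 1, remainder 1
2 ÷ 1 → quotient 2, remainder 0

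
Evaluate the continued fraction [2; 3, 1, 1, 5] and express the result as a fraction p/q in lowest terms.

89/39

Build up convergents one term at a time:
a_0 = 2: 2/1
a_1 = 3: 7/3
a_2 = 1: 9/4
a_3 = 1: 16/7
a_4 = 5: 89/39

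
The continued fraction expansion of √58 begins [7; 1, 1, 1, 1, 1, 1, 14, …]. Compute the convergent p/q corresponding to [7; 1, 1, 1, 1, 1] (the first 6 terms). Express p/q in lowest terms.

61/8

Start with 1.
1 + 1/(1/1) = 1 + 1/1 = 2/1
1 + 1/(2/1) = 1 + 1/2 = 3/2
1 + 1/(3/2) = 1 + 2/3 = 5/3
1 + 1/(5/3) = 1 + 3/5 = 8/5
7 + 1/(8/5) = 7 + 5/8 = 61/8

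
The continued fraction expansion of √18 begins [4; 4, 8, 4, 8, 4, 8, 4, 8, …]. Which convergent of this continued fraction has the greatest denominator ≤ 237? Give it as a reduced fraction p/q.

577/136

a_0 = 4: 4/1  (≤ bound)
a_1 = 4: 17/4  (≤ bound)
a_2 = 8: 140/33  (≤ bound)
a_3 = 4: 577/136  (≤ bound)
a_4 = 8: 4756/1121  (> 237, stop)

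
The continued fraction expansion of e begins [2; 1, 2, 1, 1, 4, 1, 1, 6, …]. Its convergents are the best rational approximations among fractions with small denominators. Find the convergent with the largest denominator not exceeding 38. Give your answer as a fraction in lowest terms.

List convergents until the denominator exceeds the bound:
a_0 = 2: 2/1  (≤ bound)
a_1 = 1: 3/1  (≤ bound)
a_2 = 2: 8/3  (≤ bound)
a_3 = 1: 11/4  (≤ bound)
a_4 = 1: 19/7  (≤ bound)
a_5 = 4: 87/32  (≤ bound)
a_6 = 1: 106/39  (> 38, stop)

87/32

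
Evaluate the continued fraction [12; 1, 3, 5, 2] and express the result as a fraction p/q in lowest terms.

587/46

a_0 = 12: 12/1
a_1 = 1: 13/1
a_2 = 3: 51/4
a_3 = 5: 268/21
a_4 = 2: 587/46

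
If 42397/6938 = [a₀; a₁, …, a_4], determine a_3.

Apply division with remainder until the remainder is 0:
42397 ÷ 6938 → quotient 6, remainder 769
6938 ÷ 769 → quotient 9, remainder 17
769 ÷ 17 → quotient 45, remainder 4
17 ÷ 4 → quotient 4, remainder 1

4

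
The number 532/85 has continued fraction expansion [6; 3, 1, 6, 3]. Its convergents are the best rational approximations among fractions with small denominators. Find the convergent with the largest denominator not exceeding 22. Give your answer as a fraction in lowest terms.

25/4

List convergents until the denominator exceeds the bound:
a_0 = 6: 6/1  (≤ bound)
a_1 = 3: 19/3  (≤ bound)
a_2 = 1: 25/4  (≤ bound)
a_3 = 6: 169/27  (> 22, stop)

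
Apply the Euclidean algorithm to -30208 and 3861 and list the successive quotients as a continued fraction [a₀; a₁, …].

⌊-30208/3861⌋ = -8, remainder 680
⌊3861/680⌋ = 5, remainder 461
⌊680/461⌋ = 1, remainder 219
⌊461/219⌋ = 2, remainder 23
⌊219/23⌋ = 9, remainder 12
⌊23/12⌋ = 1, remainder 11
⌊12/11⌋ = 1, remainder 1
⌊11/1⌋ = 11, remainder 0

[-8; 5, 1, 2, 9, 1, 1, 11]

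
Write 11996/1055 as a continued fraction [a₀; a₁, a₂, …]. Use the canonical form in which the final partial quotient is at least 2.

[11; 2, 1, 2, 3, 5, 3, 2]

11996 ÷ 1055 → quotient 11, remainder 391
1055 ÷ 391 → quotient 2, remainder 273
391 ÷ 273 → quotient 1, remainder 118
273 ÷ 118 → quotient 2, remainder 37
118 ÷ 37 → quotient 3, remainder 7
37 ÷ 7 → quotient 5, remainder 2
7 ÷ 2 → quotient 3, remainder 1
2 ÷ 1 → quotient 2, remainder 0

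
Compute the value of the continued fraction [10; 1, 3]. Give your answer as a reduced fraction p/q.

43/4

a_0 = 10: 10/1
a_1 = 1: 11/1
a_2 = 3: 43/4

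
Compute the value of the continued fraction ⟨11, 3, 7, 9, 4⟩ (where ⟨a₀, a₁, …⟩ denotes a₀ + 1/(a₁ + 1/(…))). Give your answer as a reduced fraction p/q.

9349/826

Start with 4.
9 + 1/(4/1) = 9 + 1/4 = 37/4
7 + 1/(37/4) = 7 + 4/37 = 263/37
3 + 1/(263/37) = 3 + 37/263 = 826/263
11 + 1/(826/263) = 11 + 263/826 = 9349/826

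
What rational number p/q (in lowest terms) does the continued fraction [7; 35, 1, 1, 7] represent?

Build up convergents one term at a time:
a_0 = 7: 7/1
a_1 = 35: 246/35
a_2 = 1: 253/36
a_3 = 1: 499/71
a_4 = 7: 3746/533

3746/533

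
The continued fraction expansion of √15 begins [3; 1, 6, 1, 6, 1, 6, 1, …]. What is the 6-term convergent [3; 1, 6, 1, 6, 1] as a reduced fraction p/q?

244/63

Start with 1.
6 + 1/(1/1) = 6 + 1/1 = 7/1
1 + 1/(7/1) = 1 + 1/7 = 8/7
6 + 1/(8/7) = 6 + 7/8 = 55/8
1 + 1/(55/8) = 1 + 8/55 = 63/55
3 + 1/(63/55) = 3 + 55/63 = 244/63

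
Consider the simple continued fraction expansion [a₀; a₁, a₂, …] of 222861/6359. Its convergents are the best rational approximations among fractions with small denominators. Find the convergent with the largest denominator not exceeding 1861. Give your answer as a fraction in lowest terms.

21834/623

a_0 = 35: 35/1  (≤ bound)
a_1 = 21: 736/21  (≤ bound)
a_2 = 2: 1507/43  (≤ bound)
a_3 = 14: 21834/623  (≤ bound)
a_4 = 3: 67009/1912  (> 1861, stop)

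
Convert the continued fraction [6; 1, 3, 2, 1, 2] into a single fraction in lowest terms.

237/35

Build up convergents one term at a time:
a_0 = 6: 6/1
a_1 = 1: 7/1
a_2 = 3: 27/4
a_3 = 2: 61/9
a_4 = 1: 88/13
a_5 = 2: 237/35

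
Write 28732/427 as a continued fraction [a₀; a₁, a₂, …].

[67; 3, 2, 8, 3, 2]

Run the Euclidean algorithm, recording each quotient:
⌊28732/427⌋ = 67, remainder 123
⌊427/123⌋ = 3, remainder 58
⌊123/58⌋ = 2, remainder 7
⌊58/7⌋ = 8, remainder 2
⌊7/2⌋ = 3, remainder 1
⌊2/1⌋ = 2, remainder 0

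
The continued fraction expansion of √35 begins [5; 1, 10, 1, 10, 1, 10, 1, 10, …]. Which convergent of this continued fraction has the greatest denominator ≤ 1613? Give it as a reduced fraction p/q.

9235/1561

a_0 = 5: 5/1  (≤ bound)
a_1 = 1: 6/1  (≤ bound)
a_2 = 10: 65/11  (≤ bound)
a_3 = 1: 71/12  (≤ bound)
a_4 = 10: 775/131  (≤ bound)
a_5 = 1: 846/143  (≤ bound)
a_6 = 10: 9235/1561  (≤ bound)
a_7 = 1: 10081/1704  (> 1613, stop)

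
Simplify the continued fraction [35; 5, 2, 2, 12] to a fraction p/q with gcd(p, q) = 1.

Collapse the nested fraction from the inside out:
Start with 12.
2 + 1/(12/1) = 2 + 1/12 = 25/12
2 + 1/(25/12) = 2 + 12/25 = 62/25
5 + 1/(62/25) = 5 + 25/62 = 335/62
35 + 1/(335/62) = 35 + 62/335 = 11787/335

11787/335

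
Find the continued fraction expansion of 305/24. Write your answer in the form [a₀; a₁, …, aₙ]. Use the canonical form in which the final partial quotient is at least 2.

[12; 1, 2, 2, 3]

Run the Euclidean algorithm, recording each quotient:
305 = 12·24 + 17, so a_0 = 12
24 = 1·17 + 7, so a_1 = 1
17 = 2·7 + 3, so a_2 = 2
7 = 2·3 + 1, so a_3 = 2
3 = 3·1 + 0, so a_4 = 3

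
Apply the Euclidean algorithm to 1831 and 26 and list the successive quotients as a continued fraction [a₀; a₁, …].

1831 ÷ 26 → quotient 70, remainder 11
26 ÷ 11 → quotient 2, remainder 4
11 ÷ 4 → quotient 2, remainder 3
4 ÷ 3 → quotient 1, remainder 1
3 ÷ 1 → quotient 3, remainder 0

[70; 2, 2, 1, 3]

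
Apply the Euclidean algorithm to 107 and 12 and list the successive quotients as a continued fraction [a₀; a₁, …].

[8; 1, 11]

⌊107/12⌋ = 8, remainder 11
⌊12/11⌋ = 1, remainder 1
⌊11/1⌋ = 11, remainder 0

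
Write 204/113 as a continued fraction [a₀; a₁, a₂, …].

[1; 1, 4, 7, 3]

Apply division with remainder until the remainder is 0:
204 = 1·113 + 91, so a_0 = 1
113 = 1·91 + 22, so a_1 = 1
91 = 4·22 + 3, so a_2 = 4
22 = 7·3 + 1, so a_3 = 7
3 = 3·1 + 0, so a_4 = 3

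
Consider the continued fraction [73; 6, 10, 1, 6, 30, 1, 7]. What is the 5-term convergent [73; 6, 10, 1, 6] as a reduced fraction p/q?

33875/463

Start with 6.
1 + 1/(6/1) = 1 + 1/6 = 7/6
10 + 1/(7/6) = 10 + 6/7 = 76/7
6 + 1/(76/7) = 6 + 7/76 = 463/76
73 + 1/(463/76) = 73 + 76/463 = 33875/463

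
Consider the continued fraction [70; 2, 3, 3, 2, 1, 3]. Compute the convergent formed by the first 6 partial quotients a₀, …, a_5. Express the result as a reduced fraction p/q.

5353/76

Collapse the nested fraction from the inside out:
Start with 1.
2 + 1/(1/1) = 2 + 1/1 = 3/1
3 + 1/(3/1) = 3 + 1/3 = 10/3
3 + 1/(10/3) = 3 + 3/10 = 33/10
2 + 1/(33/10) = 2 + 10/33 = 76/33
70 + 1/(76/33) = 70 + 33/76 = 5353/76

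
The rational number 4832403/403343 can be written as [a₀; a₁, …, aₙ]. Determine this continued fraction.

⌊4832403/403343⌋ = 11, remainder 395630
⌊403343/395630⌋ = 1, remainder 7713
⌊395630/7713⌋ = 51, remainder 2267
⌊7713/2267⌋ = 3, remainder 912
⌊2267/912⌋ = 2, remainder 443
⌊912/443⌋ = 2, remainder 26
⌊443/26⌋ = 17, remainder 1
⌊26/1⌋ = 26, remainder 0

[11; 1, 51, 3, 2, 2, 17, 26]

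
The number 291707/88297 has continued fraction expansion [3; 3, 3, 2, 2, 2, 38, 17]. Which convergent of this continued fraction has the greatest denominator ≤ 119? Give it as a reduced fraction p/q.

185/56

a_0 = 3: 3/1  (≤ bound)
a_1 = 3: 10/3  (≤ bound)
a_2 = 3: 33/10  (≤ bound)
a_3 = 2: 76/23  (≤ bound)
a_4 = 2: 185/56  (≤ bound)
a_5 = 2: 446/135  (> 119, stop)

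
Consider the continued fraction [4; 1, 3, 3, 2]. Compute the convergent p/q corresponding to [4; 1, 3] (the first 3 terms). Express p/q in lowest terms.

19/4

Use the convergent recurrence hₖ = aₖ·hₖ₋₁ + hₖ₋₂ (and likewise for the denominators kₖ):
a_0 = 4: 4/1
a_1 = 1: 5/1
a_2 = 3: 19/4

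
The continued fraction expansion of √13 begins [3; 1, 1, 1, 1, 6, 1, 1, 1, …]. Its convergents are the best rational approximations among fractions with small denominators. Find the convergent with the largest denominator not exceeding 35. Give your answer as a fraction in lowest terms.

List convergents until the denominator exceeds the bound:
a_0 = 3: 3/1  (≤ bound)
a_1 = 1: 4/1  (≤ bound)
a_2 = 1: 7/2  (≤ bound)
a_3 = 1: 11/3  (≤ bound)
a_4 = 1: 18/5  (≤ bound)
a_5 = 6: 119/33  (≤ bound)
a_6 = 1: 137/38  (> 35, stop)

119/33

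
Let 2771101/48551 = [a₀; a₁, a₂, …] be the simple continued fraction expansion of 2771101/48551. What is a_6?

3

⌊2771101/48551⌋ = 57, remainder 3694
⌊48551/3694⌋ = 13, remainder 529
⌊3694/529⌋ = 6, remainder 520
⌊529/520⌋ = 1, remainder 9
⌊520/9⌋ = 57, remainder 7
⌊9/7⌋ = 1, remainder 2
⌊7/2⌋ = 3, remainder 1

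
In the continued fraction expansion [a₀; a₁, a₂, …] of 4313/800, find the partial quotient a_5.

⌊4313/800⌋ = 5, remainder 313
⌊800/313⌋ = 2, remainder 174
⌊313/174⌋ = 1, remainder 139
⌊174/139⌋ = 1, remainder 35
⌊139/35⌋ = 3, remainder 34
⌊35/34⌋ = 1, remainder 1

1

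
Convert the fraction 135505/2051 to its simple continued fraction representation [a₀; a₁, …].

[66; 14, 1, 3, 11, 3]

Apply division with remainder until the remainder is 0:
135505 ÷ 2051 → quotient 66, remainder 139
2051 ÷ 139 → quotient 14, remainder 105
139 ÷ 105 → quotient 1, remainder 34
105 ÷ 34 → quotient 3, remainder 3
34 ÷ 3 → quotient 11, remainder 1
3 ÷ 1 → quotient 3, remainder 0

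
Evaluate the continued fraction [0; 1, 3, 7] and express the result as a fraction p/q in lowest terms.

22/29

Work from the innermost term outward:
Start with 7.
3 + 1/(7/1) = 3 + 1/7 = 22/7
1 + 1/(22/7) = 1 + 7/22 = 29/22
0 + 1/(29/22) = 0 + 22/29 = 22/29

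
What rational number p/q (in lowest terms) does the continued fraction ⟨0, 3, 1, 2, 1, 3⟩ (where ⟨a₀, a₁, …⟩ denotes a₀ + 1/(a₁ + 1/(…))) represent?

15/56

Collapse the nested fraction from the inside out:
Start with 3.
1 + 1/(3/1) = 1 + 1/3 = 4/3
2 + 1/(4/3) = 2 + 3/4 = 11/4
1 + 1/(11/4) = 1 + 4/11 = 15/11
3 + 1/(15/11) = 3 + 11/15 = 56/15
0 + 1/(56/15) = 0 + 15/56 = 15/56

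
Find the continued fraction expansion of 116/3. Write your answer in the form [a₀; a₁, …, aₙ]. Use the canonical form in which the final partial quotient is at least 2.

[38; 1, 2]

116 ÷ 3 → quotient 38, remainder 2
3 ÷ 2 → quotient 1, remainder 1
2 ÷ 1 → quotient 2, remainder 0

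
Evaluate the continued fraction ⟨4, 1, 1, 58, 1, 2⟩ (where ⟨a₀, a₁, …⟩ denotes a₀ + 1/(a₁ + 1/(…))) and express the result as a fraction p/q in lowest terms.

1599/355

Use the convergent recurrence hₖ = aₖ·hₖ₋₁ + hₖ₋₂ (and likewise for the denominators kₖ):
a_0 = 4: 4/1
a_1 = 1: 5/1
a_2 = 1: 9/2
a_3 = 58: 527/117
a_4 = 1: 536/119
a_5 = 2: 1599/355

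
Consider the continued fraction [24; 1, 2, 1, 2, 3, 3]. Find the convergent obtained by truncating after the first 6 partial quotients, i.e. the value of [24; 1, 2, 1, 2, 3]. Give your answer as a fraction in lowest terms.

915/37

a_0 = 24: 24/1
a_1 = 1: 25/1
a_2 = 2: 74/3
a_3 = 1: 99/4
a_4 = 2: 272/11
a_5 = 3: 915/37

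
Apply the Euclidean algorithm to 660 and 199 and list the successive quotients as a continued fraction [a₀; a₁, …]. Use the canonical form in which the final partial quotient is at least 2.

[3; 3, 6, 3, 3]

660 = 3·199 + 63, so a_0 = 3
199 = 3·63 + 10, so a_1 = 3
63 = 6·10 + 3, so a_2 = 6
10 = 3·3 + 1, so a_3 = 3
3 = 3·1 + 0, so a_4 = 3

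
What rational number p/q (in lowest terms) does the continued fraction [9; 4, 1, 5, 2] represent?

Starting at the tail and folding back:
Start with 2.
5 + 1/(2/1) = 5 + 1/2 = 11/2
1 + 1/(11/2) = 1 + 2/11 = 13/11
4 + 1/(13/11) = 4 + 11/13 = 63/13
9 + 1/(63/13) = 9 + 13/63 = 580/63

580/63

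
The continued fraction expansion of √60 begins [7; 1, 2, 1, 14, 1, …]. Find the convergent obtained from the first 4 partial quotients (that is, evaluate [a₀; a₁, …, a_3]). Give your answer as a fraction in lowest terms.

31/4

Work from the innermost term outward:
Start with 1.
2 + 1/(1/1) = 2 + 1/1 = 3/1
1 + 1/(3/1) = 1 + 1/3 = 4/3
7 + 1/(4/3) = 7 + 3/4 = 31/4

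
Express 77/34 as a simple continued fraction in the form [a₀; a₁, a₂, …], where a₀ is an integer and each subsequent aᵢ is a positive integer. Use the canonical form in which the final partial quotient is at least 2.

77 ÷ 34 → quotient 2, remainder 9
34 ÷ 9 → quotient 3, remainder 7
9 ÷ 7 → quotient 1, remainder 2
7 ÷ 2 → quotient 3, remainder 1
2 ÷ 1 → quotient 2, remainder 0

[2; 3, 1, 3, 2]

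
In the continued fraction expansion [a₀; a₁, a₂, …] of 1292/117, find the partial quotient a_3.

1292 ÷ 117 → quotient 11, remainder 5
117 ÷ 5 → quotient 23, remainder 2
5 ÷ 2 → quotient 2, remainder 1
2 ÷ 1 → quotient 2, remainder 0

2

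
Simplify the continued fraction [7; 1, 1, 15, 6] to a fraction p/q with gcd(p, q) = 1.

1413/188

Build up convergents one term at a time:
a_0 = 7: 7/1
a_1 = 1: 8/1
a_2 = 1: 15/2
a_3 = 15: 233/31
a_4 = 6: 1413/188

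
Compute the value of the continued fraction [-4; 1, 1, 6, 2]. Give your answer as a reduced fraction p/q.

Build up convergents one term at a time:
a_0 = -4: -4/1
a_1 = 1: -3/1
a_2 = 1: -7/2
a_3 = 6: -45/13
a_4 = 2: -97/28

-97/28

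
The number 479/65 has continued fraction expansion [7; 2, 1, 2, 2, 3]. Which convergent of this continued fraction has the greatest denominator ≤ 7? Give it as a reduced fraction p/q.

a_0 = 7: 7/1  (≤ bound)
a_1 = 2: 15/2  (≤ bound)
a_2 = 1: 22/3  (≤ bound)
a_3 = 2: 59/8  (> 7, stop)

22/3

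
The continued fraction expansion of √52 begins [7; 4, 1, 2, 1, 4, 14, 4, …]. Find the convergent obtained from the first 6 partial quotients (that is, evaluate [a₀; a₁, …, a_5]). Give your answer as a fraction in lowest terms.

a_0 = 7: 7/1
a_1 = 4: 29/4
a_2 = 1: 36/5
a_3 = 2: 101/14
a_4 = 1: 137/19
a_5 = 4: 649/90

649/90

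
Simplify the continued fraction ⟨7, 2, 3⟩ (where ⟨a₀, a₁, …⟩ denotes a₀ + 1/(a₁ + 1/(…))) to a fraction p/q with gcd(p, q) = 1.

52/7

Start with 3.
2 + 1/(3/1) = 2 + 1/3 = 7/3
7 + 1/(7/3) = 7 + 3/7 = 52/7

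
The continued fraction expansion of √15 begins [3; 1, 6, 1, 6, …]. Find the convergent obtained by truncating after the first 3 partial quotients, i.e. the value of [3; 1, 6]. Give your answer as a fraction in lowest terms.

27/7

Starting at the tail and folding back:
Start with 6.
1 + 1/(6/1) = 1 + 1/6 = 7/6
3 + 1/(7/6) = 3 + 6/7 = 27/7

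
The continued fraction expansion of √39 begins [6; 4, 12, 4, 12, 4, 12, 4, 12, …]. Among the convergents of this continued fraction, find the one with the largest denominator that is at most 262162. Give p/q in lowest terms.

764394/122401

a_0 = 6: 6/1  (≤ bound)
a_1 = 4: 25/4  (≤ bound)
a_2 = 12: 306/49  (≤ bound)
a_3 = 4: 1249/200  (≤ bound)
a_4 = 12: 15294/2449  (≤ bound)
a_5 = 4: 62425/9996  (≤ bound)
a_6 = 12: 764394/122401  (≤ bound)
a_7 = 4: 3120001/499600  (> 262162, stop)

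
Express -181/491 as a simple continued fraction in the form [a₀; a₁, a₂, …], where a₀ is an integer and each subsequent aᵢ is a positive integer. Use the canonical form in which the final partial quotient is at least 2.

Repeatedly divide and take the remainder:
-181 = -1·491 + 310, so a_0 = -1
491 = 1·310 + 181, so a_1 = 1
310 = 1·181 + 129, so a_2 = 1
181 = 1·129 + 52, so a_3 = 1
129 = 2·52 + 25, so a_4 = 2
52 = 2·25 + 2, so a_5 = 2
25 = 12·2 + 1, so a_6 = 12
2 = 2·1 + 0, so a_7 = 2

[-1; 1, 1, 1, 2, 2, 12, 2]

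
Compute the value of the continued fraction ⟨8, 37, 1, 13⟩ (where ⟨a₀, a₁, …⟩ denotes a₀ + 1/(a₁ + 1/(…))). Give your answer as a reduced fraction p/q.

4262/531

Use the convergent recurrence hₖ = aₖ·hₖ₋₁ + hₖ₋₂ (and likewise for the denominators kₖ):
a_0 = 8: 8/1
a_1 = 37: 297/37
a_2 = 1: 305/38
a_3 = 13: 4262/531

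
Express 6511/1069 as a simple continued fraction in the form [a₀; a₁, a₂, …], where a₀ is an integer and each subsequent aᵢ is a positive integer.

[6; 11, 48, 2]

6511 ÷ 1069 → quotient 6, remainder 97
1069 ÷ 97 → quotient 11, remainder 2
97 ÷ 2 → quotient 48, remainder 1
2 ÷ 1 → quotient 2, remainder 0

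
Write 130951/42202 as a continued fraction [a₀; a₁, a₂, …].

[3; 9, 1, 2, 2, 13, 15, 3]

130951 ÷ 42202 → quotient 3, remainder 4345
42202 ÷ 4345 → quotient 9, remainder 3097
4345 ÷ 3097 → quotient 1, remainder 1248
3097 ÷ 1248 → quotient 2, remainder 601
1248 ÷ 601 → quotient 2, remainder 46
601 ÷ 46 → quotient 13, remainder 3
46 ÷ 3 → quotient 15, remainder 1
3 ÷ 1 → quotient 3, remainder 0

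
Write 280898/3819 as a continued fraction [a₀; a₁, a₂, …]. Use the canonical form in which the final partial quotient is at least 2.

280898 ÷ 3819 → quotient 73, remainder 2111
3819 ÷ 2111 → quotient 1, remainder 1708
2111 ÷ 1708 → quotient 1, remainder 403
1708 ÷ 403 → quotient 4, remainder 96
403 ÷ 96 → quotient 4, remainder 19
96 ÷ 19 → quotient 5, remainder 1
19 ÷ 1 → quotient 19, remainder 0

[73; 1, 1, 4, 4, 5, 19]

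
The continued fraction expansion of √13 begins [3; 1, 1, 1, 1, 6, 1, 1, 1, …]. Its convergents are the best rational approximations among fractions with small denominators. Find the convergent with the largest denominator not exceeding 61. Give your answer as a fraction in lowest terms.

List convergents until the denominator exceeds the bound:
a_0 = 3: 3/1  (≤ bound)
a_1 = 1: 4/1  (≤ bound)
a_2 = 1: 7/2  (≤ bound)
a_3 = 1: 11/3  (≤ bound)
a_4 = 1: 18/5  (≤ bound)
a_5 = 6: 119/33  (≤ bound)
a_6 = 1: 137/38  (≤ bound)
a_7 = 1: 256/71  (> 61, stop)

137/38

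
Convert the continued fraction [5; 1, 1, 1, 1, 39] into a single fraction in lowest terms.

a_0 = 5: 5/1
a_1 = 1: 6/1
a_2 = 1: 11/2
a_3 = 1: 17/3
a_4 = 1: 28/5
a_5 = 39: 1109/198

1109/198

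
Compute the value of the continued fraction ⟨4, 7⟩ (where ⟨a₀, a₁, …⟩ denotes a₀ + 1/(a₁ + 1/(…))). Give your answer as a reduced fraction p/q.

29/7

Work from the innermost term outward:
Start with 7.
4 + 1/(7/1) = 4 + 1/7 = 29/7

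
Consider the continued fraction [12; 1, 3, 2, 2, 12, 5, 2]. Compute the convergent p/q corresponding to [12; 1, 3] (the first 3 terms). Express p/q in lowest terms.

51/4

Start with 3.
1 + 1/(3/1) = 1 + 1/3 = 4/3
12 + 1/(4/3) = 12 + 3/4 = 51/4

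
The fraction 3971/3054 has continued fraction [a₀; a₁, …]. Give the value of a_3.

⌊3971/3054⌋ = 1, remainder 917
⌊3054/917⌋ = 3, remainder 303
⌊917/303⌋ = 3, remainder 8
⌊303/8⌋ = 37, remainder 7

37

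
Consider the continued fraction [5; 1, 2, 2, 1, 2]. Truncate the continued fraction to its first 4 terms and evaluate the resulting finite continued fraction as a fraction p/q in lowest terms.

Use the convergent recurrence hₖ = aₖ·hₖ₋₁ + hₖ₋₂ (and likewise for the denominators kₖ):
a_0 = 5: 5/1
a_1 = 1: 6/1
a_2 = 2: 17/3
a_3 = 2: 40/7

40/7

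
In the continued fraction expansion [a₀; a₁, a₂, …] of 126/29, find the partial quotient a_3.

126 ÷ 29 → quotient 4, remainder 10
29 ÷ 10 → quotient 2, remainder 9
10 ÷ 9 → quotient 1, remainder 1
9 ÷ 1 → quotient 9, remainder 0

9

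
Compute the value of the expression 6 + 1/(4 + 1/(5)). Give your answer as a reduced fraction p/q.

a_0 = 6: 6/1
a_1 = 4: 25/4
a_2 = 5: 131/21

131/21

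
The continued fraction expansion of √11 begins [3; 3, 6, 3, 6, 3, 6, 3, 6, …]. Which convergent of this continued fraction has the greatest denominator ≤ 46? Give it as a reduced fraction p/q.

63/19

List convergents until the denominator exceeds the bound:
a_0 = 3: 3/1  (≤ bound)
a_1 = 3: 10/3  (≤ bound)
a_2 = 6: 63/19  (≤ bound)
a_3 = 3: 199/60  (> 46, stop)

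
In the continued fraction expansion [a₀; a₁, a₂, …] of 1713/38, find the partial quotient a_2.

1

Apply division with remainder until the remainder is 0:
⌊1713/38⌋ = 45, remainder 3
⌊38/3⌋ = 12, remainder 2
⌊3/2⌋ = 1, remainder 1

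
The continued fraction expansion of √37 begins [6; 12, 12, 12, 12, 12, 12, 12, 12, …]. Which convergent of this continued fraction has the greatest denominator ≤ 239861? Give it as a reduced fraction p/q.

List convergents until the denominator exceeds the bound:
a_0 = 6: 6/1  (≤ bound)
a_1 = 12: 73/12  (≤ bound)
a_2 = 12: 882/145  (≤ bound)
a_3 = 12: 10657/1752  (≤ bound)
a_4 = 12: 128766/21169  (≤ bound)
a_5 = 12: 1555849/255780  (> 239861, stop)

128766/21169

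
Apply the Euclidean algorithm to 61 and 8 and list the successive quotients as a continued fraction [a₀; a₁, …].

[7; 1, 1, 1, 2]

⌊61/8⌋ = 7, remainder 5
⌊8/5⌋ = 1, remainder 3
⌊5/3⌋ = 1, remainder 2
⌊3/2⌋ = 1, remainder 1
⌊2/1⌋ = 2, remainder 0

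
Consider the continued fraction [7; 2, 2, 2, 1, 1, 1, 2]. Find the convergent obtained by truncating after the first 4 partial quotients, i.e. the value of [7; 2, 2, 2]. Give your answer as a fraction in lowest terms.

Start with 2.
2 + 1/(2/1) = 2 + 1/2 = 5/2
2 + 1/(5/2) = 2 + 2/5 = 12/5
7 + 1/(12/5) = 7 + 5/12 = 89/12

89/12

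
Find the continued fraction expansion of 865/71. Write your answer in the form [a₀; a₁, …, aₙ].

[12; 5, 2, 6]

865 ÷ 71 → quotient 12, remainder 13
71 ÷ 13 → quotient 5, remainder 6
13 ÷ 6 → quotient 2, remainder 1
6 ÷ 1 → quotient 6, remainder 0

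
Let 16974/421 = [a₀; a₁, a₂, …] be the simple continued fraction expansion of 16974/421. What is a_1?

3

Apply division with remainder until the remainder is 0:
16974 ÷ 421 → quotient 40, remainder 134
421 ÷ 134 → quotient 3, remainder 19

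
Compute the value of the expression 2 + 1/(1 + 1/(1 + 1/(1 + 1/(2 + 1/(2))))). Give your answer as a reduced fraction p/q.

Work from the innermost term outward:
Start with 2.
2 + 1/(2/1) = 2 + 1/2 = 5/2
1 + 1/(5/2) = 1 + 2/5 = 7/5
1 + 1/(7/5) = 1 + 5/7 = 12/7
1 + 1/(12/7) = 1 + 7/12 = 19/12
2 + 1/(19/12) = 2 + 12/19 = 50/19

50/19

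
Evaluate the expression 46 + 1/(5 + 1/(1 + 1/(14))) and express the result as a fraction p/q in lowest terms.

4109/89

Start with 14.
1 + 1/(14/1) = 1 + 1/14 = 15/14
5 + 1/(15/14) = 5 + 14/15 = 89/15
46 + 1/(89/15) = 46 + 15/89 = 4109/89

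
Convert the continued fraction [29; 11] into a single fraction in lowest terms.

320/11

Work from the innermost term outward:
Start with 11.
29 + 1/(11/1) = 29 + 1/11 = 320/11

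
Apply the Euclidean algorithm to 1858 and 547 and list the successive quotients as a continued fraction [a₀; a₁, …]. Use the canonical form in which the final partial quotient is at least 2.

[3; 2, 1, 1, 11, 1, 1, 4]

1858 = 3·547 + 217, so a_0 = 3
547 = 2·217 + 113, so a_1 = 2
217 = 1·113 + 104, so a_2 = 1
113 = 1·104 + 9, so a_3 = 1
104 = 11·9 + 5, so a_4 = 11
9 = 1·5 + 4, so a_5 = 1
5 = 1·4 + 1, so a_6 = 1
4 = 4·1 + 0, so a_7 = 4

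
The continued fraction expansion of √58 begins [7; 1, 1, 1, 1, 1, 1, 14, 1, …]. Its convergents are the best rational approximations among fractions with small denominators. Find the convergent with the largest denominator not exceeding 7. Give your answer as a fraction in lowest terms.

List convergents until the denominator exceeds the bound:
a_0 = 7: 7/1  (≤ bound)
a_1 = 1: 8/1  (≤ bound)
a_2 = 1: 15/2  (≤ bound)
a_3 = 1: 23/3  (≤ bound)
a_4 = 1: 38/5  (≤ bound)
a_5 = 1: 61/8  (> 7, stop)

38/5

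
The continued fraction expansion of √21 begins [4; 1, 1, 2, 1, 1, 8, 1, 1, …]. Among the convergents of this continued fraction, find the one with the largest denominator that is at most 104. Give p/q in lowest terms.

472/103

a_0 = 4: 4/1  (≤ bound)
a_1 = 1: 5/1  (≤ bound)
a_2 = 1: 9/2  (≤ bound)
a_3 = 2: 23/5  (≤ bound)
a_4 = 1: 32/7  (≤ bound)
a_5 = 1: 55/12  (≤ bound)
a_6 = 8: 472/103  (≤ bound)
a_7 = 1: 527/115  (> 104, stop)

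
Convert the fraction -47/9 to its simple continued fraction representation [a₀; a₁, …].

-47 ÷ 9 → quotient -6, remainder 7
9 ÷ 7 → quotient 1, remainder 2
7 ÷ 2 → quotient 3, remainder 1
2 ÷ 1 → quotient 2, remainder 0

[-6; 1, 3, 2]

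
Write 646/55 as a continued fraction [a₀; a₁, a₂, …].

[11; 1, 2, 1, 13]

646 ÷ 55 → quotient 11, remainder 41
55 ÷ 41 → quotient 1, remainder 14
41 ÷ 14 → quotient 2, remainder 13
14 ÷ 13 → quotient 1, remainder 1
13 ÷ 1 → quotient 13, remainder 0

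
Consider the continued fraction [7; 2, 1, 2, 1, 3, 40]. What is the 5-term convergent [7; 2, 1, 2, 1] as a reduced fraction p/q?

81/11

Start with 1.
2 + 1/(1/1) = 2 + 1/1 = 3/1
1 + 1/(3/1) = 1 + 1/3 = 4/3
2 + 1/(4/3) = 2 + 3/4 = 11/4
7 + 1/(11/4) = 7 + 4/11 = 81/11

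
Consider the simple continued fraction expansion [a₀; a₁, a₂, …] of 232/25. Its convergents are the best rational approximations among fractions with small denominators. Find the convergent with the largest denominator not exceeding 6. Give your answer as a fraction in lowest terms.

a_0 = 9: 9/1  (≤ bound)
a_1 = 3: 28/3  (≤ bound)
a_2 = 1: 37/4  (≤ bound)
a_3 = 1: 65/7  (> 6, stop)

37/4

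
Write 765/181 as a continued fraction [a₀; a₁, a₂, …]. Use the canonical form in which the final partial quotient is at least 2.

[4; 4, 2, 2, 2, 3]

Repeatedly divide and take the remainder:
⌊765/181⌋ = 4, remainder 41
⌊181/41⌋ = 4, remainder 17
⌊41/17⌋ = 2, remainder 7
⌊17/7⌋ = 2, remainder 3
⌊7/3⌋ = 2, remainder 1
⌊3/1⌋ = 3, remainder 0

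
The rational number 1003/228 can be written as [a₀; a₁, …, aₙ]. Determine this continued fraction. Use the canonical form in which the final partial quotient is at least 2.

Run the Euclidean algorithm, recording each quotient:
1003 ÷ 228 → quotient 4, remainder 91
228 ÷ 91 → quotient 2, remainder 46
91 ÷ 46 → quotient 1, remainder 45
46 ÷ 45 → quotient 1, remainder 1
45 ÷ 1 → quotient 45, remainder 0

[4; 2, 1, 1, 45]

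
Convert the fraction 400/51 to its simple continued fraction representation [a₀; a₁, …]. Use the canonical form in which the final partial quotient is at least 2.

400 ÷ 51 → quotient 7, remainder 43
51 ÷ 43 → quotient 1, remainder 8
43 ÷ 8 → quotient 5, remainder 3
8 ÷ 3 → quotient 2, remainder 2
3 ÷ 2 → quotient 1, remainder 1
2 ÷ 1 → quotient 2, remainder 0

[7; 1, 5, 2, 1, 2]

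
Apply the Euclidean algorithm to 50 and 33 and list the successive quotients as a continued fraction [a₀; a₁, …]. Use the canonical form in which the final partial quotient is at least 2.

Repeatedly divide and take the remainder:
50 ÷ 33 → quotient 1, remainder 17
33 ÷ 17 → quotient 1, remainder 16
17 ÷ 16 → quotient 1, remainder 1
16 ÷ 1 → quotient 16, remainder 0

[1; 1, 1, 16]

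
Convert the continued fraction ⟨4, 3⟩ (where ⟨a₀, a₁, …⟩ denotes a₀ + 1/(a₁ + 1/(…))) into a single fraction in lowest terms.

13/3

Starting at the tail and folding back:
Start with 3.
4 + 1/(3/1) = 4 + 1/3 = 13/3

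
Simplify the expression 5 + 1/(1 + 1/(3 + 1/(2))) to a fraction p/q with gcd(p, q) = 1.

52/9

Start with 2.
3 + 1/(2/1) = 3 + 1/2 = 7/2
1 + 1/(7/2) = 1 + 2/7 = 9/7
5 + 1/(9/7) = 5 + 7/9 = 52/9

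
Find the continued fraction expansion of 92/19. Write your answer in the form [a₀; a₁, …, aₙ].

92 = 4·19 + 16, so a_0 = 4
19 = 1·16 + 3, so a_1 = 1
16 = 5·3 + 1, so a_2 = 5
3 = 3·1 + 0, so a_3 = 3

[4; 1, 5, 3]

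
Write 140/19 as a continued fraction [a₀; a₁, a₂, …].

[7; 2, 1, 2, 2]

140 ÷ 19 → quotient 7, remainder 7
19 ÷ 7 → quotient 2, remainder 5
7 ÷ 5 → quotient 1, remainder 2
5 ÷ 2 → quotient 2, remainder 1
2 ÷ 1 → quotient 2, remainder 0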